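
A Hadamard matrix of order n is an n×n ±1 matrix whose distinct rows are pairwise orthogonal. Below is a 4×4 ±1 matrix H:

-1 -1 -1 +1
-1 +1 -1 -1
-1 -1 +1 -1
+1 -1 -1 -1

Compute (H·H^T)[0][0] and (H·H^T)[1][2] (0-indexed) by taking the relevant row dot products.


Row 0 of H: [-1, -1, -1, 1].
Row 1 of H: [-1, 1, -1, -1].
Row 2 of H: [-1, -1, 1, -1].
(H·H^T)[0][0] = Σ_j H[0][j]·H[0][j] = (-1)² + (-1)² + (-1)² + (1)² = 1 + 1 + 1 + 1 = 4.
(H·H^T)[1][2] = Σ_j H[1][j]·H[2][j] = (-1)·(-1) + (1)·(-1) + (-1)·(1) + (-1)·(-1) = 1 + -1 + -1 + 1 = 0.
So rows 1 and 2 are orthogonal; the diagonal entry equals n = 4.

(0,0) entry = 4; (1,2) entry = 0.


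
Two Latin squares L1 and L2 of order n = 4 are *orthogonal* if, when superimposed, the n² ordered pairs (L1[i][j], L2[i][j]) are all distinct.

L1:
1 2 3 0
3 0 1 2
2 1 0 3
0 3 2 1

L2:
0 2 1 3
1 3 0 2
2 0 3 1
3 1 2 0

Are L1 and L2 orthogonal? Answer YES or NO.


Form the n² = 16 superimposed pairs (L1[i][j], L2[i][j]), row by row (rows and columns indexed from 0):
row 0: (1,0) (2,2) (3,1) (0,3)
row 1: (3,1) (0,3) (1,0) (2,2)
row 2: (2,2) (1,0) (0,3) (3,1)
row 3: (0,3) (3,1) (2,2) (1,0)
Orthogonality requires all 16 pairs distinct.
But the pair (3,1) repeats: cell (0,2) has L1 = 3, L2 = 1, and cell (1,0) has L1 = 3, L2 = 1.
A repeated pair means some other pair never occurs (only 4 distinct pairs out of 16), so the squares are not orthogonal.
Conclusion: NO.

NO


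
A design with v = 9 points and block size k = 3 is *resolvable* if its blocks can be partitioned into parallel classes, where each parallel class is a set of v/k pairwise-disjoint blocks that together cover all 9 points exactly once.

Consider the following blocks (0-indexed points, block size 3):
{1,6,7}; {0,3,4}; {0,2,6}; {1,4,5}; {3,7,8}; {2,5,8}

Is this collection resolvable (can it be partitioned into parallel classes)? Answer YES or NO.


v = 9, block size k = 3, number of blocks = 6.
For resolvability, blocks must partition into parallel classes of size v/k = 3.
Total blocks must therefore be a multiple of 3: 6 = 3·2 + 0 ⇒ divisible ✓.
Greedy packing gives 2 candidate class(es). Each should be a full parallel class (size 3, covers all 9 points).
  Class 1 (3 blocks): {1,6,7}; {0,3,4}; {2,5,8}. Points covered: [0, 1, 2, 3, 4, 5, 6, 7, 8].
  Class 2 (3 blocks): {0,2,6}; {1,4,5}; {3,7,8}. Points covered: [0, 1, 2, 3, 4, 5, 6, 7, 8].
All classes full (size 3)? YES. All classes cover every point? YES.
Resolvable? YES.

YES


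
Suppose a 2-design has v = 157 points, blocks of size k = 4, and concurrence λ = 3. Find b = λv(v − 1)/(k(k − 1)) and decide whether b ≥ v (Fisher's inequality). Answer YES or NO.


r = λ(v − 1)/(k − 1) = 3·156/3 = 156.
b = vr/k = 157·156/4 = 6123.
Fisher's inequality: b ≥ v ⇔ 6123 ≥ 157? YES.

YES


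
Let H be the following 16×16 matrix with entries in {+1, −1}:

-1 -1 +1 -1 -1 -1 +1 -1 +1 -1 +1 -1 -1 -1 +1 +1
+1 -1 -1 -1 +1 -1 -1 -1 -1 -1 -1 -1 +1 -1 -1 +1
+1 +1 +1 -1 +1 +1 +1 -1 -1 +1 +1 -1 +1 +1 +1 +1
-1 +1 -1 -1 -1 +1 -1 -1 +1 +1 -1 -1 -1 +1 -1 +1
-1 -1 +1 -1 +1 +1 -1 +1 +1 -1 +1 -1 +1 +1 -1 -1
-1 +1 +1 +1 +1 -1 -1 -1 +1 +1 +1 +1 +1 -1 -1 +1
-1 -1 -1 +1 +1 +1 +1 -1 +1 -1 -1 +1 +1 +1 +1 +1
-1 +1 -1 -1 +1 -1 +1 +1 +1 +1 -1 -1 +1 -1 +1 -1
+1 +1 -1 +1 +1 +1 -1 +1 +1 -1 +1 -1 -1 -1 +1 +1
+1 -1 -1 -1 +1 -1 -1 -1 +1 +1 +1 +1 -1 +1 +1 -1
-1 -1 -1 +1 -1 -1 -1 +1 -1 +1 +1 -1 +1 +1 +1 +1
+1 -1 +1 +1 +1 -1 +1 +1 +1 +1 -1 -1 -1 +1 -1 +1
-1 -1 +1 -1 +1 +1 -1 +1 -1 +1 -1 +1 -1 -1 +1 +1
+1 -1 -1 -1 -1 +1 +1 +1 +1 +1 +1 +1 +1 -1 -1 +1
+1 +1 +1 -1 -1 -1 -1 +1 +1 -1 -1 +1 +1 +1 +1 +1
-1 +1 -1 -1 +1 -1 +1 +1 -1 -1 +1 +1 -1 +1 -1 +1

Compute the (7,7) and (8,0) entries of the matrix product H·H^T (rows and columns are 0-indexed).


Row 0 of H: [-1, -1, 1, -1, -1, -1, 1, -1, 1, -1, 1, -1, -1, -1, 1, 1].
Row 7 of H: [-1, 1, -1, -1, 1, -1, 1, 1, 1, 1, -1, -1, 1, -1, 1, -1].
Row 8 of H: [1, 1, -1, 1, 1, 1, -1, 1, 1, -1, 1, -1, -1, -1, 1, 1].
(H·H^T)[7][7] = Σ_j H[7][j]·H[7][j] = (-1)² + (1)² + (-1)² + (-1)² + (1)² + (-1)² + (1)² + (1)² + (1)² + (1)² + (-1)² + (-1)² + (1)² + (-1)² + (1)² + (-1)² = 1 + 1 + 1 + 1 + 1 + 1 + 1 + 1 + 1 + 1 + 1 + 1 + 1 + 1 + 1 + 1 = 16.
(H·H^T)[8][0] = Σ_j H[8][j]·H[0][j] = (1)·(-1) + (1)·(-1) + (-1)·(1) + (1)·(-1) + (1)·(-1) + (1)·(-1) + (-1)·(1) + (1)·(-1) + (1)·(1) + (-1)·(-1) + (1)·(1) + (-1)·(-1) + (-1)·(-1) + (-1)·(-1) + (1)·(1) + (1)·(1) = -1 + -1 + -1 + -1 + -1 + -1 + -1 + -1 + 1 + 1 + 1 + 1 + 1 + 1 + 1 + 1 = 0.
So rows 8 and 0 are orthogonal; the diagonal entry equals n = 16.

(7,7) entry = 16; (8,0) entry = 0.


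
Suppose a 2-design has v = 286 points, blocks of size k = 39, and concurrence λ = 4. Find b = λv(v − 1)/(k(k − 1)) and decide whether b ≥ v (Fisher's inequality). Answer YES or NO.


r = λ(v − 1)/(k − 1) = 4·285/38 = 30.
b = vr/k = 286·30/39 = 220.
Fisher's inequality: b ≥ v ⇔ 220 ≥ 286? NO.

NO


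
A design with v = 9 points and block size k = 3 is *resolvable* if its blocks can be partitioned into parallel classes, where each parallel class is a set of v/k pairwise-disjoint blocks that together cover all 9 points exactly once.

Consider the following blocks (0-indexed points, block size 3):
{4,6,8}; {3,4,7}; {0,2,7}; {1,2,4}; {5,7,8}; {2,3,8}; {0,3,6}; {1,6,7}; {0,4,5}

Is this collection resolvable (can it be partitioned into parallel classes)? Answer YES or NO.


v = 9, block size k = 3, number of blocks = 9.
For resolvability, blocks must partition into parallel classes of size v/k = 3.
Total blocks must therefore be a multiple of 3: 9 = 3·3 + 0 ⇒ divisible ✓.
Consider block {4,6,8}. The only other block(s) in the collection disjoint from it are {0,2,7} — just 1 block(s). Any parallel class containing {4,6,8} would need 2 other blocks each disjoint from it, so no parallel class of size 3 can contain {4,6,8}.
Since every block must belong to some parallel class in a resolution, the collection cannot be partitioned into parallel classes.
Resolvable? NO.

NO


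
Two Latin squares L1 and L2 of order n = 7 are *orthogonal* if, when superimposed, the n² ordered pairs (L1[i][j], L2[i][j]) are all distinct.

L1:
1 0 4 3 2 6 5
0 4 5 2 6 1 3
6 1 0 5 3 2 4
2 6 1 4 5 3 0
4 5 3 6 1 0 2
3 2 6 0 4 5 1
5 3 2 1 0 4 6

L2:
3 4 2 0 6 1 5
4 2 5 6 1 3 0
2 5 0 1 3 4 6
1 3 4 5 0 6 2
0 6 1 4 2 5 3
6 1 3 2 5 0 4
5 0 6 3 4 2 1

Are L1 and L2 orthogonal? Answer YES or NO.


Form the n² = 49 superimposed pairs (L1[i][j], L2[i][j]), row by row (rows and columns indexed from 0):
row 0: (1,3) (0,4) (4,2) (3,0) (2,6) (6,1) (5,5)
row 1: (0,4) (4,2) (5,5) (2,6) (6,1) (1,3) (3,0)
row 2: (6,2) (1,5) (0,0) (5,1) (3,3) (2,4) (4,6)
row 3: (2,1) (6,3) (1,4) (4,5) (5,0) (3,6) (0,2)
row 4: (4,0) (5,6) (3,1) (6,4) (1,2) (0,5) (2,3)
row 5: (3,6) (2,1) (6,3) (0,2) (4,5) (5,0) (1,4)
row 6: (5,5) (3,0) (2,6) (1,3) (0,4) (4,2) (6,1)
Orthogonality requires all 49 pairs distinct.
But the pair (0,4) repeats: cell (0,1) has L1 = 0, L2 = 4, and cell (1,0) has L1 = 0, L2 = 4.
A repeated pair means some other pair never occurs (only 28 distinct pairs out of 49), so the squares are not orthogonal.
Conclusion: NO.

NO


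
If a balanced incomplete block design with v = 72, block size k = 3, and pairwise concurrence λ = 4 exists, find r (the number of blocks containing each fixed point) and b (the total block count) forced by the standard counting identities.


Any 2-(v, k, λ) BIBD satisfies two necessary conditions:
  (i)  Each point sits in r blocks, and counting incidences through any fixed point gives r(k − 1) = λ(v − 1), so r = λ(v − 1)/(k − 1).
  (ii) Total incidences bk = vr, so b = vr/k.
Step 1: r = λ(v − 1)/(k − 1) = 4·(72 − 1)/(3 − 1) = 4·71/2 = 284/2 = 142.
Step 2: b = vr/k = 72·142/3 = 10224/3 = 3408.
Check integrality: r = 142 ∈ Z ✓, b = 3408 ∈ Z ✓.
(These identities are necessary conditions: they determine r and b for any design with these parameters, but do not by themselves prove that one exists.)

r = 142, b = 3408.


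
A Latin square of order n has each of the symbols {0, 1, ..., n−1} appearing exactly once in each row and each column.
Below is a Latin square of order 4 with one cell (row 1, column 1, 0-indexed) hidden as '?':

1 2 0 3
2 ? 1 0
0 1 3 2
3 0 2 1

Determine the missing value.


Row 1 contains symbols [0, 1, 2] — missing [3].
Column 1 contains symbols [0, 1, 2] — missing [3].
The missing symbol must appear in both missing sets; intersection = [3].
Therefore the hidden value is 3.

Missing value = 3.


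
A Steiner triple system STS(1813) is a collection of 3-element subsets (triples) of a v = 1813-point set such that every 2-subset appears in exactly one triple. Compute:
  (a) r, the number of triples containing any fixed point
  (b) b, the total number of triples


An STS(v) is a 2-(v, 3, 1) BIBD: block size k = 3, λ = 1.
Replication: r(k − 1) = λ(v − 1) ⇒ r·2 = 1813 − 1 = 1812 ⇒ r = 906.
Block count: bk = vr ⇒ b·3 = 1813·906 = 1642578 ⇒ b = 547526.

r = 906, b = 547526.


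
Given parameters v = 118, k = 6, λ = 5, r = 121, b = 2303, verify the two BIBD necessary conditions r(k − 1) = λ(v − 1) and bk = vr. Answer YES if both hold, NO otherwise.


Condition (i): r(k − 1) = 121·5 = 605; λ(v − 1) = 5·117 = 585. Match? NO.
Condition (ii): bk = 2303·6 = 13818; vr = 118·121 = 14278. Match? NO.
Both conditions hold? NO.

NO


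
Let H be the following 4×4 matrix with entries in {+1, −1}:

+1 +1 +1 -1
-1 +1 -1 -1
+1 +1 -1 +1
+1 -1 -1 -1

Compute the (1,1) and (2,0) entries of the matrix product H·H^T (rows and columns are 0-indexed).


Row 0 of H: [1, 1, 1, -1].
Row 1 of H: [-1, 1, -1, -1].
Row 2 of H: [1, 1, -1, 1].
(H·H^T)[1][1] = Σ_j H[1][j]·H[1][j] = (-1)² + (1)² + (-1)² + (-1)² = 1 + 1 + 1 + 1 = 4.
(H·H^T)[2][0] = Σ_j H[2][j]·H[0][j] = (1)·(1) + (1)·(1) + (-1)·(1) + (1)·(-1) = 1 + 1 + -1 + -1 = 0.
So rows 2 and 0 are orthogonal; the diagonal entry equals n = 4.

(1,1) entry = 4; (2,0) entry = 0.


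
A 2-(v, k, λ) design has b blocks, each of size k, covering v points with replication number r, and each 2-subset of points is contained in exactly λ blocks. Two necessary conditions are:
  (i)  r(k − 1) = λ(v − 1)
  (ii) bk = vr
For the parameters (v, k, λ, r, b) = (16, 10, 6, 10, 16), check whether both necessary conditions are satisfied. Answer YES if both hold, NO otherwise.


Condition (i): r(k − 1) = 10·9 = 90; λ(v − 1) = 6·15 = 90. Match? YES.
Condition (ii): bk = 16·10 = 160; vr = 16·10 = 160. Match? YES.
Both conditions hold? YES.

YES


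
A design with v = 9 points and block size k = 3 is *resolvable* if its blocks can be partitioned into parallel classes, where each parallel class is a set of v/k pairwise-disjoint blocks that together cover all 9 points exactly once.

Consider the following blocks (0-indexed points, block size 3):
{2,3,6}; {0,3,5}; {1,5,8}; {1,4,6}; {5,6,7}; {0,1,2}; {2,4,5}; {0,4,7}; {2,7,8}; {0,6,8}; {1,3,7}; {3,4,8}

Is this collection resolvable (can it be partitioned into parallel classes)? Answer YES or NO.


v = 9, block size k = 3, number of blocks = 12.
For resolvability, blocks must partition into parallel classes of size v/k = 3.
Total blocks must therefore be a multiple of 3: 12 = 3·4 + 0 ⇒ divisible ✓.
Greedy packing gives 4 candidate class(es). Each should be a full parallel class (size 3, covers all 9 points).
  Class 1 (3 blocks): {2,3,6}; {1,5,8}; {0,4,7}. Points covered: [0, 1, 2, 3, 4, 5, 6, 7, 8].
  Class 2 (3 blocks): {0,3,5}; {1,4,6}; {2,7,8}. Points covered: [0, 1, 2, 3, 4, 5, 6, 7, 8].
  Class 3 (3 blocks): {5,6,7}; {0,1,2}; {3,4,8}. Points covered: [0, 1, 2, 3, 4, 5, 6, 7, 8].
  Class 4 (3 blocks): {2,4,5}; {0,6,8}; {1,3,7}. Points covered: [0, 1, 2, 3, 4, 5, 6, 7, 8].
All classes full (size 3)? YES. All classes cover every point? YES.
Resolvable? YES.

YES


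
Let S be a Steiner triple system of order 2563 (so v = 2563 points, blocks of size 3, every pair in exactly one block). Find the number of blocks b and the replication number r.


An STS(v) is a 2-(v, 3, 1) BIBD: block size k = 3, λ = 1.
Replication: r(k − 1) = λ(v − 1) ⇒ r·2 = 2563 − 1 = 2562 ⇒ r = 1281.
Block count: bk = vr ⇒ b·3 = 2563·1281 = 3283203 ⇒ b = 1094401.

r = 1281, b = 1094401.


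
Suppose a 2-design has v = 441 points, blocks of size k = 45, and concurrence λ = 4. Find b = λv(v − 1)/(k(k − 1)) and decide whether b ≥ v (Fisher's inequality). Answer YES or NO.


b = λv(v − 1)/(k(k − 1)) = 4·441·440/(45·44) = 776160/1980 = 392.
Compare with v = 441: b < v, so Fisher's inequality fails.

NO


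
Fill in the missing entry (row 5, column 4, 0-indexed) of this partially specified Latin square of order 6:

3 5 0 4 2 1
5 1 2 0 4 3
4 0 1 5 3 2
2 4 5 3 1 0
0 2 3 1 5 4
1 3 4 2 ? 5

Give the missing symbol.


Row 5 contains symbols [1, 2, 3, 4, 5] — missing [0].
Column 4 contains symbols [1, 2, 3, 4, 5] — missing [0].
The missing symbol must appear in both missing sets; intersection = [0].
Therefore the hidden value is 0.

Missing value = 0.


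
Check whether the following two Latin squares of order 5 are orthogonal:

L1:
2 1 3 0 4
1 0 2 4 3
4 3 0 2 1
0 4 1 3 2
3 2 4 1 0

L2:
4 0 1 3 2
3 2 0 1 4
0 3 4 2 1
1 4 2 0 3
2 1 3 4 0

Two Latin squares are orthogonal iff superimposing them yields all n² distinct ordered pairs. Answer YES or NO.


Form the n² = 25 superimposed pairs (L1[i][j], L2[i][j]), row by row (rows and columns indexed from 0):
row 0: (2,4) (1,0) (3,1) (0,3) (4,2)
row 1: (1,3) (0,2) (2,0) (4,1) (3,4)
row 2: (4,0) (3,3) (0,4) (2,2) (1,1)
row 3: (0,1) (4,4) (1,2) (3,0) (2,3)
row 4: (3,2) (2,1) (4,3) (1,4) (0,0)
Orthogonality requires all 25 pairs distinct.
Check by first coordinate: for each symbol s of L1, list the L2 entries in the n cells where L1 = s; they must all differ.
  L1 = 0: L2 entries (in reading order) 3, 2, 4, 1, 0 — all 5 distinct ✓
  L1 = 1: L2 entries (in reading order) 0, 3, 1, 2, 4 — all 5 distinct ✓
  L1 = 2: L2 entries (in reading order) 4, 0, 2, 3, 1 — all 5 distinct ✓
  L1 = 3: L2 entries (in reading order) 1, 4, 3, 0, 2 — all 5 distinct ✓
  L1 = 4: L2 entries (in reading order) 2, 1, 0, 4, 3 — all 5 distinct ✓
Every symbol of L1 meets every symbol of L2 exactly once, so all 25 pairs are distinct (25 of 25).
Conclusion: YES.

YES


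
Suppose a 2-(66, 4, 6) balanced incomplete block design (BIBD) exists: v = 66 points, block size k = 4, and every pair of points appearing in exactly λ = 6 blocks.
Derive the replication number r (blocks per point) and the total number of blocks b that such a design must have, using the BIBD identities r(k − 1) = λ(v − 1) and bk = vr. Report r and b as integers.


Any 2-(v, k, λ) BIBD satisfies two necessary conditions:
  (i)  Each point sits in r blocks, and counting incidences through any fixed point gives r(k − 1) = λ(v − 1), so r = λ(v − 1)/(k − 1).
  (ii) Total incidences bk = vr, so b = vr/k.
Step 1: r = λ(v − 1)/(k − 1) = 6·(66 − 1)/(4 − 1) = 6·65/3 = 390/3 = 130.
Step 2: b = vr/k = 66·130/4 = 8580/4 = 2145.
Check integrality: r = 130 ∈ Z ✓, b = 2145 ∈ Z ✓.
(These identities are necessary conditions: they determine r and b for any design with these parameters, but do not by themselves prove that one exists.)

r = 130, b = 2145.


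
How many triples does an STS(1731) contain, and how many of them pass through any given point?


An STS(v) is a 2-(v, 3, 1) BIBD: block size k = 3, λ = 1.
Replication: r(k − 1) = λ(v − 1) ⇒ r·2 = 1731 − 1 = 1730 ⇒ r = 865.
Block count: bk = vr ⇒ b·3 = 1731·865 = 1497315 ⇒ b = 499105.
(Check via b = v(v − 1)/6 = 1731·1730/6 = 2994630/6 = 499105.)

r = 865, b = 499105.


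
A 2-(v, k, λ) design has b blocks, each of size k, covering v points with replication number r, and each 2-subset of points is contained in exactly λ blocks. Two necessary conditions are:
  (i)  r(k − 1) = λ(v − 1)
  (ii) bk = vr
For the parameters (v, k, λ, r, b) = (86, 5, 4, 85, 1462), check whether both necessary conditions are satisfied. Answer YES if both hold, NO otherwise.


Condition (i): r(k − 1) = 85·4 = 340; λ(v − 1) = 4·85 = 340. Match? YES.
Condition (ii): bk = 1462·5 = 7310; vr = 86·85 = 7310. Match? YES.
Both conditions hold? YES.

YES


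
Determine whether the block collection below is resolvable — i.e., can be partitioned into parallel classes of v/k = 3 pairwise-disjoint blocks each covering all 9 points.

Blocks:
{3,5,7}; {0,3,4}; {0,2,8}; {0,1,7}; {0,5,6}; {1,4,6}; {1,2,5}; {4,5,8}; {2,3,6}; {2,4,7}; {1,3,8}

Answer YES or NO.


v = 9, block size k = 3, number of blocks = 11.
For resolvability, blocks must partition into parallel classes of size v/k = 3.
Total blocks must therefore be a multiple of 3: 11 = 3·3 + 2 ⇒ not divisible ✗.
Resolvable? NO.

NO


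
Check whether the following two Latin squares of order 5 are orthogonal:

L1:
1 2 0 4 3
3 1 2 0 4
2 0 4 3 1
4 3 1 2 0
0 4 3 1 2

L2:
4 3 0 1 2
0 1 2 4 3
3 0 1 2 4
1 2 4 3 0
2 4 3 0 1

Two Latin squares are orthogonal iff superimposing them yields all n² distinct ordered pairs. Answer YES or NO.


Form the n² = 25 superimposed pairs (L1[i][j], L2[i][j]), row by row (rows and columns indexed from 0):
row 0: (1,4) (2,3) (0,0) (4,1) (3,2)
row 1: (3,0) (1,1) (2,2) (0,4) (4,3)
row 2: (2,3) (0,0) (4,1) (3,2) (1,4)
row 3: (4,1) (3,2) (1,4) (2,3) (0,0)
row 4: (0,2) (4,4) (3,3) (1,0) (2,1)
Orthogonality requires all 25 pairs distinct.
But the pair (2,3) repeats: cell (0,1) has L1 = 2, L2 = 3, and cell (2,0) has L1 = 2, L2 = 3.
A repeated pair means some other pair never occurs (only 15 distinct pairs out of 25), so the squares are not orthogonal.
Conclusion: NO.

NO


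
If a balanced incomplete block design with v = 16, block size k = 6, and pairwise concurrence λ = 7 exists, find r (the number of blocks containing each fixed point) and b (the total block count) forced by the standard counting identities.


Any 2-(v, k, λ) BIBD satisfies two necessary conditions:
  (i)  Each point sits in r blocks, and counting incidences through any fixed point gives r(k − 1) = λ(v − 1), so r = λ(v − 1)/(k − 1).
  (ii) Total incidences bk = vr, so b = vr/k.
Step 1: r = λ(v − 1)/(k − 1) = 7·(16 − 1)/(6 − 1) = 7·15/5 = 105/5 = 21.
Step 2: b = vr/k = 16·21/6 = 336/6 = 56.
Check integrality: r = 21 ∈ Z ✓, b = 56 ∈ Z ✓.
(These identities are necessary conditions: they determine r and b for any design with these parameters, but do not by themselves prove that one exists.)

r = 21, b = 56.


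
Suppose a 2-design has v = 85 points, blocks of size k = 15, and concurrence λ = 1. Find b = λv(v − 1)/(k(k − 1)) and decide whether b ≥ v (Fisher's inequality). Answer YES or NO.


r = λ(v − 1)/(k − 1) = 1·84/14 = 6.
b = vr/k = 85·6/15 = 34.
Fisher's inequality: b ≥ v ⇔ 34 ≥ 85? NO.

NO


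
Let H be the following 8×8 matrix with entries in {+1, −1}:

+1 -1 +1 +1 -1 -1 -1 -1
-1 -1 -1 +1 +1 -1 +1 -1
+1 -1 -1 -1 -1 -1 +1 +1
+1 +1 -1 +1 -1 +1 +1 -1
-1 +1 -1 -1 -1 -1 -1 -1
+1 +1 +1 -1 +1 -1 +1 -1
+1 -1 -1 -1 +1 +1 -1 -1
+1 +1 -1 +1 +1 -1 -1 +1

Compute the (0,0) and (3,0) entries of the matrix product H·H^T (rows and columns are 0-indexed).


Row 0 of H: [1, -1, 1, 1, -1, -1, -1, -1].
Row 3 of H: [1, 1, -1, 1, -1, 1, 1, -1].
(H·H^T)[0][0] = Σ_j H[0][j]·H[0][j] = (1)² + (-1)² + (1)² + (1)² + (-1)² + (-1)² + (-1)² + (-1)² = 1 + 1 + 1 + 1 + 1 + 1 + 1 + 1 = 8.
(H·H^T)[3][0] = Σ_j H[3][j]·H[0][j] = (1)·(1) + (1)·(-1) + (-1)·(1) + (1)·(1) + (-1)·(-1) + (1)·(-1) + (1)·(-1) + (-1)·(-1) = 1 + -1 + -1 + 1 + 1 + -1 + -1 + 1 = 0.
So rows 3 and 0 are orthogonal; the diagonal entry equals n = 8.

(0,0) entry = 8; (3,0) entry = 0.


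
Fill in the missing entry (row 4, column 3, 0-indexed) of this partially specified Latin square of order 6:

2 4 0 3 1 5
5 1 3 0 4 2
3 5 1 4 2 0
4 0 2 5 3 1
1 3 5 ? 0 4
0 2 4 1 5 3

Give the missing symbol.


Row 4 contains symbols [0, 1, 3, 4, 5] — missing [2].
Column 3 contains symbols [0, 1, 3, 4, 5] — missing [2].
The missing symbol must appear in both missing sets; intersection = [2].
Therefore the hidden value is 2.

Missing value = 2.


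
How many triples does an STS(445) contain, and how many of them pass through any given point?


An STS(v) is a 2-(v, 3, 1) BIBD: block size k = 3, λ = 1.
Replication: r(k − 1) = λ(v − 1) ⇒ r·2 = 445 − 1 = 444 ⇒ r = 222.
Block count: b = v(v − 1)/6 = 445·444/6 = 197580/6 = 32930.

r = 222, b = 32930.


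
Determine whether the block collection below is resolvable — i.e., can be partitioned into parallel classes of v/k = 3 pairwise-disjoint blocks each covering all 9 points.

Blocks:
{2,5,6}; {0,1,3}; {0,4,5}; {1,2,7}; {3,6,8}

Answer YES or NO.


v = 9, block size k = 3, number of blocks = 5.
For resolvability, blocks must partition into parallel classes of size v/k = 3.
Total blocks must therefore be a multiple of 3: 5 = 3·1 + 2 ⇒ not divisible ✗.
Resolvable? NO.

NO


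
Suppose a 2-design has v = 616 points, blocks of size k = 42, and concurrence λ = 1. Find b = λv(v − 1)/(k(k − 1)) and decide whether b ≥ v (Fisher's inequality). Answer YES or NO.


r = λ(v − 1)/(k − 1) = 1·615/41 = 15.
b = vr/k = 616·15/42 = 220.
Fisher's inequality: b ≥ v ⇔ 220 ≥ 616? NO.

NO


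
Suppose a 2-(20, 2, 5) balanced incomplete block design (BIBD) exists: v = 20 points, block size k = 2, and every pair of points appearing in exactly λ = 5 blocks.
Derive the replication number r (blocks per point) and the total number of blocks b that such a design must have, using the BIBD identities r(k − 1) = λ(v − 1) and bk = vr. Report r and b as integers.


Any 2-(v, k, λ) BIBD satisfies two necessary conditions:
  (i)  Each point sits in r blocks, and counting incidences through any fixed point gives r(k − 1) = λ(v − 1), so r = λ(v − 1)/(k − 1).
  (ii) Total incidences bk = vr, so b = vr/k.
Step 1: r = λ(v − 1)/(k − 1) = 5·(20 − 1)/(2 − 1) = 5·19/1 = 95/1 = 95.
Step 2: b = vr/k = 20·95/2 = 1900/2 = 950.
Check integrality: r = 95 ∈ Z ✓, b = 950 ∈ Z ✓.
(These identities are necessary conditions: they determine r and b for any design with these parameters, but do not by themselves prove that one exists.)

r = 95, b = 950.


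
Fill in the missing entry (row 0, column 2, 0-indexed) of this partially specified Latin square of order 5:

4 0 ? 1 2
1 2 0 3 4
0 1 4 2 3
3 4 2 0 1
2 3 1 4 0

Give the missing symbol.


Row 0 contains symbols [0, 1, 2, 4] — missing [3].
Column 2 contains symbols [0, 1, 2, 4] — missing [3].
The missing symbol must appear in both missing sets; intersection = [3].
Therefore the hidden value is 3.

Missing value = 3.


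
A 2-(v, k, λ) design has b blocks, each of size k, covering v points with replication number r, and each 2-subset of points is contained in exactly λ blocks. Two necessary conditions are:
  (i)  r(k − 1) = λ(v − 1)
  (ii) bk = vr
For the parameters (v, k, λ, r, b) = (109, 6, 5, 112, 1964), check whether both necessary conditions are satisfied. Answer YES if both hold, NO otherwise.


Condition (i): r(k − 1) = 112·5 = 560; λ(v − 1) = 5·108 = 540. Match? NO.
Condition (ii): bk = 1964·6 = 11784; vr = 109·112 = 12208. Match? NO.
Both conditions hold? NO.

NO


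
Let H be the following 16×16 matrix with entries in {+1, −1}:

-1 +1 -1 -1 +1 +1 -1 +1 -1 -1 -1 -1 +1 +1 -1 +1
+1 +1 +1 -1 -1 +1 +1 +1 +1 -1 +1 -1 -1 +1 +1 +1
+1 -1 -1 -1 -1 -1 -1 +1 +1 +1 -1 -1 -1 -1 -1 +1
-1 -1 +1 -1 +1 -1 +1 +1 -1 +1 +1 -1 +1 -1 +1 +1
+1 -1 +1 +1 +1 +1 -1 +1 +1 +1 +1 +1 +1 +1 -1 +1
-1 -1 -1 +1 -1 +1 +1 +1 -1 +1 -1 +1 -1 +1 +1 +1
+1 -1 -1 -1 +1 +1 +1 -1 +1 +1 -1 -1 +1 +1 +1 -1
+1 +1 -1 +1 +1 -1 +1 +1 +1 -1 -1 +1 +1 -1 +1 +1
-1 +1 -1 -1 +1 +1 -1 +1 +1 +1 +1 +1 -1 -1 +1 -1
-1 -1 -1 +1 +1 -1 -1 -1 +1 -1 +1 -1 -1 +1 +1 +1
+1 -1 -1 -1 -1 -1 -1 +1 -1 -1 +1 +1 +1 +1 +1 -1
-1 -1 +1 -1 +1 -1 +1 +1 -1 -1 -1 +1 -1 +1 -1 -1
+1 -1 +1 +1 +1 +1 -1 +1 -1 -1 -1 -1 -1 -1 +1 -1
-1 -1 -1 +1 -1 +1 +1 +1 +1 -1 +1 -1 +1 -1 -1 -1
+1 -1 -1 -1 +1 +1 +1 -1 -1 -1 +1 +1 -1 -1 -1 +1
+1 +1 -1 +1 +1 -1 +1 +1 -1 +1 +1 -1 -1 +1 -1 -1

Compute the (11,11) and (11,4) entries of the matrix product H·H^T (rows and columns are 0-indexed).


Row 4 of H: [1, -1, 1, 1, 1, 1, -1, 1, 1, 1, 1, 1, 1, 1, -1, 1].
Row 11 of H: [-1, -1, 1, -1, 1, -1, 1, 1, -1, -1, -1, 1, -1, 1, -1, -1].
(H·H^T)[11][11] = Σ_j H[11][j]·H[11][j] = (-1)² + (-1)² + (1)² + (-1)² + (1)² + (-1)² + (1)² + (1)² + (-1)² + (-1)² + (-1)² + (1)² + (-1)² + (1)² + (-1)² + (-1)² = 1 + 1 + 1 + 1 + 1 + 1 + 1 + 1 + 1 + 1 + 1 + 1 + 1 + 1 + 1 + 1 = 16.
(H·H^T)[11][4] = Σ_j H[11][j]·H[4][j] = (-1)·(1) + (-1)·(-1) + (1)·(1) + (-1)·(1) + (1)·(1) + (-1)·(1) + (1)·(-1) + (1)·(1) + (-1)·(1) + (-1)·(1) + (-1)·(1) + (1)·(1) + (-1)·(1) + (1)·(1) + (-1)·(-1) + (-1)·(1) = -1 + 1 + 1 + -1 + 1 + -1 + -1 + 1 + -1 + -1 + -1 + 1 + -1 + 1 + 1 + -1 = -2.
Rows 11 and 4 are not orthogonal (dot product = -2 ≠ 0), so H is not a Hadamard matrix.

(11,11) entry = 16; (11,4) entry = -2.


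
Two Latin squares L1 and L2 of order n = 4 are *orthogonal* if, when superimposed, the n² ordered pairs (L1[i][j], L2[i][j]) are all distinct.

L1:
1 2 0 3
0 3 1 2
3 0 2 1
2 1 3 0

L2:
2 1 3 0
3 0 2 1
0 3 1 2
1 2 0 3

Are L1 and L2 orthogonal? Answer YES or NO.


Form the n² = 16 superimposed pairs (L1[i][j], L2[i][j]), row by row (rows and columns indexed from 0):
row 0: (1,2) (2,1) (0,3) (3,0)
row 1: (0,3) (3,0) (1,2) (2,1)
row 2: (3,0) (0,3) (2,1) (1,2)
row 3: (2,1) (1,2) (3,0) (0,3)
Orthogonality requires all 16 pairs distinct.
But the pair (0,3) repeats: cell (0,2) has L1 = 0, L2 = 3, and cell (1,0) has L1 = 0, L2 = 3.
A repeated pair means some other pair never occurs (only 4 distinct pairs out of 16), so the squares are not orthogonal.
Conclusion: NO.

NO


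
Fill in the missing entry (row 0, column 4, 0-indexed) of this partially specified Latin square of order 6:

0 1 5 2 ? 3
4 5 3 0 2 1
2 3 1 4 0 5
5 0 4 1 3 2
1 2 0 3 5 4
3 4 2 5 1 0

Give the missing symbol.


Row 0 contains symbols [0, 1, 2, 3, 5] — missing [4].
Column 4 contains symbols [0, 1, 2, 3, 5] — missing [4].
The missing symbol must appear in both missing sets; intersection = [4].
Therefore the hidden value is 4.

Missing value = 4.


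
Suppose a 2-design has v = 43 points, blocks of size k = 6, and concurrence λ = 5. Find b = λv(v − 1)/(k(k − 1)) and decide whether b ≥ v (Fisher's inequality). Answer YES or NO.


r = λ(v − 1)/(k − 1) = 5·42/5 = 42.
b = vr/k = 43·42/6 = 301.
Fisher's inequality: b ≥ v ⇔ 301 ≥ 43? YES.

YES


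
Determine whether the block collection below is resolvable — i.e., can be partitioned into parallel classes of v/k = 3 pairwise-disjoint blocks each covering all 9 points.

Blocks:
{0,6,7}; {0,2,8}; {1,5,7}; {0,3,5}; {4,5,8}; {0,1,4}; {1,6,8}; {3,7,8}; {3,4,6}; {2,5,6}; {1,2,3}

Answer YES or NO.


v = 9, block size k = 3, number of blocks = 11.
For resolvability, blocks must partition into parallel classes of size v/k = 3.
Total blocks must therefore be a multiple of 3: 11 = 3·3 + 2 ⇒ not divisible ✗.
Resolvable? NO.

NO


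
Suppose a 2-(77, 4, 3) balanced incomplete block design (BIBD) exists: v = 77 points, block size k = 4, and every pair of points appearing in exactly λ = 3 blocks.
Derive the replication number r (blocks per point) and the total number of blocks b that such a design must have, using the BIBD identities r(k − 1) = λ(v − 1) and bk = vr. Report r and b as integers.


Any 2-(v, k, λ) BIBD satisfies two necessary conditions:
  (i)  Each point sits in r blocks, and counting incidences through any fixed point gives r(k − 1) = λ(v − 1), so r = λ(v − 1)/(k − 1).
  (ii) Total incidences bk = vr, so b = vr/k.
Step 1: r = λ(v − 1)/(k − 1) = 3·(77 − 1)/(4 − 1) = 3·76/3 = 228/3 = 76.
Step 2: b = vr/k = 77·76/4 = 5852/4 = 1463.
Check integrality: r = 76 ∈ Z ✓, b = 1463 ∈ Z ✓.
(These identities are necessary conditions: they determine r and b for any design with these parameters, but do not by themselves prove that one exists.)

r = 76, b = 1463.


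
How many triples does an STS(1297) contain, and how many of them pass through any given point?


An STS(v) is a 2-(v, 3, 1) BIBD: block size k = 3, λ = 1.
Replication: r(k − 1) = λ(v − 1) ⇒ r·2 = 1297 − 1 = 1296 ⇒ r = 648.
Block count: b = v(v − 1)/6 = 1297·1296/6 = 1680912/6 = 280152.
(Check via bk = vr: 280152·3 = 840456 = 1297·648 = 840456 ✓.)

r = 648, b = 280152.


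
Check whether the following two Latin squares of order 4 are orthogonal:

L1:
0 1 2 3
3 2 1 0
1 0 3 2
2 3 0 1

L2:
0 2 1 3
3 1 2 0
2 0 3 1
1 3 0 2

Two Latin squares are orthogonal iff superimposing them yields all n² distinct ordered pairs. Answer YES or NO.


Form the n² = 16 superimposed pairs (L1[i][j], L2[i][j]), row by row (rows and columns indexed from 0):
row 0: (0,0) (1,2) (2,1) (3,3)
row 1: (3,3) (2,1) (1,2) (0,0)
row 2: (1,2) (0,0) (3,3) (2,1)
row 3: (2,1) (3,3) (0,0) (1,2)
Orthogonality requires all 16 pairs distinct.
But the pair (3,3) repeats: cell (0,3) has L1 = 3, L2 = 3, and cell (1,0) has L1 = 3, L2 = 3.
A repeated pair means some other pair never occurs (only 4 distinct pairs out of 16), so the squares are not orthogonal.
Conclusion: NO.

NO


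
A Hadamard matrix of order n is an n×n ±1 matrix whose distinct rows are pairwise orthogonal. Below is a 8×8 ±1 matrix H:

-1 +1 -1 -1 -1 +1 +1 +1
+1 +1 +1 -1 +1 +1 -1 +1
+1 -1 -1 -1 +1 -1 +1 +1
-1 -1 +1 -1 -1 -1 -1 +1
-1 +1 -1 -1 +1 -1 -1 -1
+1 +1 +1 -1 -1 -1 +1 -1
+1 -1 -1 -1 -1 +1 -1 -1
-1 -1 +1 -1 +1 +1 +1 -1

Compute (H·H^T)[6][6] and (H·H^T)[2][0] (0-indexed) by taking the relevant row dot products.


Row 0 of H: [-1, 1, -1, -1, -1, 1, 1, 1].
Row 2 of H: [1, -1, -1, -1, 1, -1, 1, 1].
Row 6 of H: [1, -1, -1, -1, -1, 1, -1, -1].
(H·H^T)[6][6] = Σ_j H[6][j]·H[6][j] = (1)² + (-1)² + (-1)² + (-1)² + (-1)² + (1)² + (-1)² + (-1)² = 1 + 1 + 1 + 1 + 1 + 1 + 1 + 1 = 8.
(H·H^T)[2][0] = Σ_j H[2][j]·H[0][j] = (1)·(-1) + (-1)·(1) + (-1)·(-1) + (-1)·(-1) + (1)·(-1) + (-1)·(1) + (1)·(1) + (1)·(1) = -1 + -1 + 1 + 1 + -1 + -1 + 1 + 1 = 0.
So rows 2 and 0 are orthogonal; the diagonal entry equals n = 8.

(6,6) entry = 8; (2,0) entry = 0.


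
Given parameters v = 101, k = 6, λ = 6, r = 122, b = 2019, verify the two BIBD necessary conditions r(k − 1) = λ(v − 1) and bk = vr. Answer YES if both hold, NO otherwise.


Condition (i): r(k − 1) = 122·5 = 610; λ(v − 1) = 6·100 = 600. Match? NO.
Condition (ii): bk = 2019·6 = 12114; vr = 101·122 = 12322. Match? NO.
Both conditions hold? NO.

NO


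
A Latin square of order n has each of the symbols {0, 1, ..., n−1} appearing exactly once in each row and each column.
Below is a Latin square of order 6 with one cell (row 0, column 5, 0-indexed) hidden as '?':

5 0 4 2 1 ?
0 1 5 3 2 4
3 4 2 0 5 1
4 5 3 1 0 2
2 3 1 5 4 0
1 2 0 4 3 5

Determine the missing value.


Row 0 contains symbols [0, 1, 2, 4, 5] — missing [3].
Column 5 contains symbols [0, 1, 2, 4, 5] — missing [3].
The missing symbol must appear in both missing sets; intersection = [3].
Therefore the hidden value is 3.

Missing value = 3.


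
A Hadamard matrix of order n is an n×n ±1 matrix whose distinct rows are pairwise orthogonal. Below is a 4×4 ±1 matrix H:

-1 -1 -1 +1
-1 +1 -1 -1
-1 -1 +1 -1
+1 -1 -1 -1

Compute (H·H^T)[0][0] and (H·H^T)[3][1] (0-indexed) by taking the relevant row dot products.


Row 0 of H: [-1, -1, -1, 1].
Row 1 of H: [-1, 1, -1, -1].
Row 3 of H: [1, -1, -1, -1].
(H·H^T)[0][0] = Σ_j H[0][j]·H[0][j] = (-1)² + (-1)² + (-1)² + (1)² = 1 + 1 + 1 + 1 = 4.
(H·H^T)[3][1] = Σ_j H[3][j]·H[1][j] = (1)·(-1) + (-1)·(1) + (-1)·(-1) + (-1)·(-1) = -1 + -1 + 1 + 1 = 0.
So rows 3 and 1 are orthogonal; the diagonal entry equals n = 4.

(0,0) entry = 4; (3,1) entry = 0.


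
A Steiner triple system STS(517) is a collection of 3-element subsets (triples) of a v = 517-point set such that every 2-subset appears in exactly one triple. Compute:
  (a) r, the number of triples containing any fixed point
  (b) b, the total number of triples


An STS(v) is a 2-(v, 3, 1) BIBD: block size k = 3, λ = 1.
Replication: r(k − 1) = λ(v − 1) ⇒ r·2 = 517 − 1 = 516 ⇒ r = 258.
Block count: bk = vr ⇒ b·3 = 517·258 = 133386 ⇒ b = 44462.
(Check via b = v(v − 1)/6 = 517·516/6 = 266772/6 = 44462.)

r = 258, b = 44462.


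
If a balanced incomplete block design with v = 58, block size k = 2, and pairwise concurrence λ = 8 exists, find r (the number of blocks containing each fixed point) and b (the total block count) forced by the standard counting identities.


Any 2-(v, k, λ) BIBD satisfies two necessary conditions:
  (i)  Each point sits in r blocks, and counting incidences through any fixed point gives r(k − 1) = λ(v − 1), so r = λ(v − 1)/(k − 1).
  (ii) Total incidences bk = vr, so b = vr/k.
Step 1: r = λ(v − 1)/(k − 1) = 8·(58 − 1)/(2 − 1) = 8·57/1 = 456/1 = 456.
Step 2: b = vr/k = 58·456/2 = 26448/2 = 13224.
Check integrality: r = 456 ∈ Z ✓, b = 13224 ∈ Z ✓.
(These identities are necessary conditions: they determine r and b for any design with these parameters, but do not by themselves prove that one exists.)

r = 456, b = 13224.


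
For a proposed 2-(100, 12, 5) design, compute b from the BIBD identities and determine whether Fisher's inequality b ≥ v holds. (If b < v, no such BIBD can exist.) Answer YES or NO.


b = λv(v − 1)/(k(k − 1)) = 5·100·99/(12·11) = 49500/132 = 375.
Compare with v = 100: b ≥ v, so Fisher's inequality holds.

YES


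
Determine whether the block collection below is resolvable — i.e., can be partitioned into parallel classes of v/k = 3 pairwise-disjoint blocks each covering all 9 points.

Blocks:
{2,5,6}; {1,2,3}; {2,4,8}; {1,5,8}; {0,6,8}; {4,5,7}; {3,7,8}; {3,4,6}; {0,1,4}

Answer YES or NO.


v = 9, block size k = 3, number of blocks = 9.
For resolvability, blocks must partition into parallel classes of size v/k = 3.
Total blocks must therefore be a multiple of 3: 9 = 3·3 + 0 ⇒ divisible ✓.
Consider block {2,4,8}. It intersects every other block in the collection, so no parallel class of size 3 can contain it.
Since every block must belong to some parallel class in a resolution, the collection cannot be partitioned into parallel classes.
Resolvable? NO.

NO


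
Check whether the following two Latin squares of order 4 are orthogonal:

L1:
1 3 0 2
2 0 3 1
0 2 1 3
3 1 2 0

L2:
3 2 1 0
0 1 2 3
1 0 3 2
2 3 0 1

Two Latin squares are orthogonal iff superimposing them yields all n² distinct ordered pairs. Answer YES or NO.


Form the n² = 16 superimposed pairs (L1[i][j], L2[i][j]), row by row (rows and columns indexed from 0):
row 0: (1,3) (3,2) (0,1) (2,0)
row 1: (2,0) (0,1) (3,2) (1,3)
row 2: (0,1) (2,0) (1,3) (3,2)
row 3: (3,2) (1,3) (2,0) (0,1)
Orthogonality requires all 16 pairs distinct.
But the pair (2,0) repeats: cell (0,3) has L1 = 2, L2 = 0, and cell (1,0) has L1 = 2, L2 = 0.
A repeated pair means some other pair never occurs (only 4 distinct pairs out of 16), so the squares are not orthogonal.
Conclusion: NO.

NO


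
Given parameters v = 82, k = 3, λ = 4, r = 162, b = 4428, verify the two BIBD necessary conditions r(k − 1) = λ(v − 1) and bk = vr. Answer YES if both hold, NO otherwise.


Condition (i): r(k − 1) = 162·2 = 324; λ(v − 1) = 4·81 = 324. Match? YES.
Condition (ii): bk = 4428·3 = 13284; vr = 82·162 = 13284. Match? YES.
Both conditions hold? YES.

YES


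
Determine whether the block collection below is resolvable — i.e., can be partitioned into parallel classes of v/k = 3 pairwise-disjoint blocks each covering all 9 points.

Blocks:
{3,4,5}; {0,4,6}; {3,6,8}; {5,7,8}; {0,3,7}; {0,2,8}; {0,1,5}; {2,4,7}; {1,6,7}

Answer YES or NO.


v = 9, block size k = 3, number of blocks = 9.
For resolvability, blocks must partition into parallel classes of size v/k = 3.
Total blocks must therefore be a multiple of 3: 9 = 3·3 + 0 ⇒ divisible ✓.
Consider block {0,4,6}. The only other block(s) in the collection disjoint from it are {5,7,8} — just 1 block(s). Any parallel class containing {0,4,6} would need 2 other blocks each disjoint from it, so no parallel class of size 3 can contain {0,4,6}.
Since every block must belong to some parallel class in a resolution, the collection cannot be partitioned into parallel classes.
Resolvable? NO.

NO


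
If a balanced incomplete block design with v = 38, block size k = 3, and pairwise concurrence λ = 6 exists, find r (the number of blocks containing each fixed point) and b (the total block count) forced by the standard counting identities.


Any 2-(v, k, λ) BIBD satisfies two necessary conditions:
  (i)  Each point sits in r blocks, and counting incidences through any fixed point gives r(k − 1) = λ(v − 1), so r = λ(v − 1)/(k − 1).
  (ii) Total incidences bk = vr, so b = vr/k.
Step 1: r = λ(v − 1)/(k − 1) = 6·(38 − 1)/(3 − 1) = 6·37/2 = 222/2 = 111.
Step 2: b = vr/k = 38·111/3 = 4218/3 = 1406.
Check integrality: r = 111 ∈ Z ✓, b = 1406 ∈ Z ✓.
(These identities are necessary conditions: they determine r and b for any design with these parameters, but do not by themselves prove that one exists.)

r = 111, b = 1406.


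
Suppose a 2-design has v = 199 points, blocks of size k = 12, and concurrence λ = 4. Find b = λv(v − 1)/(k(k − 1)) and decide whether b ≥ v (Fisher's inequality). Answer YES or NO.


b = λv(v − 1)/(k(k − 1)) = 4·199·198/(12·11) = 157608/132 = 1194.
Compare with v = 199: b ≥ v, so Fisher's inequality holds.

YES


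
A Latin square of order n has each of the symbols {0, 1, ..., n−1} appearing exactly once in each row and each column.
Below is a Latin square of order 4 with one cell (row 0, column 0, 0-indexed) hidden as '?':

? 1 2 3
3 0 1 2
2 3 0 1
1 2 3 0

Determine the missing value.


Row 0 contains symbols [1, 2, 3] — missing [0].
Column 0 contains symbols [1, 2, 3] — missing [0].
The missing symbol must appear in both missing sets; intersection = [0].
Therefore the hidden value is 0.

Missing value = 0.


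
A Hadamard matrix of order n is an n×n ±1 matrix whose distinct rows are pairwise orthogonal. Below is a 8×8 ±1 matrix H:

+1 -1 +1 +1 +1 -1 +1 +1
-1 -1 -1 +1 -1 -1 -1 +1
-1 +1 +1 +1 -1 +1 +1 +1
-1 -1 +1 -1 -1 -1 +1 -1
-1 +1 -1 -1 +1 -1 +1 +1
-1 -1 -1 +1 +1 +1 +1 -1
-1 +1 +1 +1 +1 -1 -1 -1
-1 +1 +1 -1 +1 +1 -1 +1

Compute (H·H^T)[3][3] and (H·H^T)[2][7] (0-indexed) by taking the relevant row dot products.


Row 2 of H: [-1, 1, 1, 1, -1, 1, 1, 1].
Row 3 of H: [-1, -1, 1, -1, -1, -1, 1, -1].
Row 7 of H: [-1, 1, 1, -1, 1, 1, -1, 1].
(H·H^T)[3][3] = Σ_j H[3][j]·H[3][j] = (-1)² + (-1)² + (1)² + (-1)² + (-1)² + (-1)² + (1)² + (-1)² = 1 + 1 + 1 + 1 + 1 + 1 + 1 + 1 = 8.
(H·H^T)[2][7] = Σ_j H[2][j]·H[7][j] = (-1)·(-1) + (1)·(1) + (1)·(1) + (1)·(-1) + (-1)·(1) + (1)·(1) + (1)·(-1) + (1)·(1) = 1 + 1 + 1 + -1 + -1 + 1 + -1 + 1 = 2.
Rows 2 and 7 are not orthogonal (dot product = 2 ≠ 0), so H is not a Hadamard matrix.

(3,3) entry = 8; (2,7) entry = 2.


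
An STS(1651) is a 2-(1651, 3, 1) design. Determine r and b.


An STS(v) is a 2-(v, 3, 1) BIBD: block size k = 3, λ = 1.
Replication: r(k − 1) = λ(v − 1) ⇒ r·2 = 1651 − 1 = 1650 ⇒ r = 825.
Block count: bk = vr ⇒ b·3 = 1651·825 = 1362075 ⇒ b = 454025.

r = 825, b = 454025.


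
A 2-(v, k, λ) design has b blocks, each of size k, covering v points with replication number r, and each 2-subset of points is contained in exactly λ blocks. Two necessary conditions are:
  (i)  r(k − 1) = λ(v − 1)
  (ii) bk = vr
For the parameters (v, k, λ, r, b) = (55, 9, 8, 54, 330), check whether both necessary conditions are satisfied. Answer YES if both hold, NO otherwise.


Condition (i): r(k − 1) = 54·8 = 432; λ(v − 1) = 8·54 = 432. Match? YES.
Condition (ii): bk = 330·9 = 2970; vr = 55·54 = 2970. Match? YES.
Both conditions hold? YES.

YES


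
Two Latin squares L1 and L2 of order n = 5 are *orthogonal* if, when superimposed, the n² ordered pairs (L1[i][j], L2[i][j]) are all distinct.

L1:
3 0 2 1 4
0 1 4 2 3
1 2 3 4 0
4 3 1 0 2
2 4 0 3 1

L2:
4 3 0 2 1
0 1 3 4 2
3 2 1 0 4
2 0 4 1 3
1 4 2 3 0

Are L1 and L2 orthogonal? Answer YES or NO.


Form the n² = 25 superimposed pairs (L1[i][j], L2[i][j]), row by row (rows and columns indexed from 0):
row 0: (3,4) (0,3) (2,0) (1,2) (4,1)
row 1: (0,0) (1,1) (4,3) (2,4) (3,2)
row 2: (1,3) (2,2) (3,1) (4,0) (0,4)
row 3: (4,2) (3,0) (1,4) (0,1) (2,3)
row 4: (2,1) (4,4) (0,2) (3,3) (1,0)
Orthogonality requires all 25 pairs distinct.
Check by first coordinate: for each symbol s of L1, list the L2 entries in the n cells where L1 = s; they must all differ.
  L1 = 0: L2 entries (in reading order) 3, 0, 4, 1, 2 — all 5 distinct ✓
  L1 = 1: L2 entries (in reading order) 2, 1, 3, 4, 0 — all 5 distinct ✓
  L1 = 2: L2 entries (in reading order) 0, 4, 2, 3, 1 — all 5 distinct ✓
  L1 = 3: L2 entries (in reading order) 4, 2, 1, 0, 3 — all 5 distinct ✓
  L1 = 4: L2 entries (in reading order) 1, 3, 0, 2, 4 — all 5 distinct ✓
Every symbol of L1 meets every symbol of L2 exactly once, so all 25 pairs are distinct (25 of 25).
Conclusion: YES.

YES
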